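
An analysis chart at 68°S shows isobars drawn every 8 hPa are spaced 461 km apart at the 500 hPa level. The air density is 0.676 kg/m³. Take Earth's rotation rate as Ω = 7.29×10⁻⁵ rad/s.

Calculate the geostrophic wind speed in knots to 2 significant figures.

Coriolis parameter at 68°S:
f = 2Ω sin φ = 2 × 7.29×10⁻⁵ × sin 68° = 1.35×10⁻⁴ s⁻¹
Pressure gradient: |∂P/∂n| = 800 Pa / 461000 m = 1.74×10⁻³ Pa/m
Geostrophic balance (pressure-gradient force = Coriolis force):
V_g = (1/(fρ)) |∂P/∂n| = 1.74×10⁻³ / (1.35×10⁻⁴ × 0.676) = 19.0 m/s
Converting: 19.0 m/s × 1.944 = 37 knots

37 knots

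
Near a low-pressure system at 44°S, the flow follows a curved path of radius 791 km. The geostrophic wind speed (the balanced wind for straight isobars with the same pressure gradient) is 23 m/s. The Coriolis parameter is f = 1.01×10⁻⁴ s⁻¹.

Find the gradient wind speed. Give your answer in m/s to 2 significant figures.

19 m/s

Around a low, centrifugal force acts outward with Coriolis, so pressure-gradient force balances both:
(1/ρ)|∂P/∂n| = fV + V²/R  →  V² + fR·V − fR·V_g = 0
With fR = 1.01×10⁻⁴ × 791×10³ m = 79.9 m/s:
V = [−fR + √((fR)² + 4 fR V_g)]/2 = [−79.9 + √(79.9² + 4×79.9×23)]/2 = 18.6 m/s
Subgeostrophic (V < V_g = 23 m/s), as expected around a low.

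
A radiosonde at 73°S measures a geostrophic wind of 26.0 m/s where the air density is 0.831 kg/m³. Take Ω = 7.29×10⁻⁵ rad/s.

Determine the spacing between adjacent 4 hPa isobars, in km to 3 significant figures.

Coriolis parameter at 73°S:
f = 2Ω sin φ = 2 × 7.29×10⁻⁵ × sin 73° = 1.39×10⁻⁴ s⁻¹
Geostrophic balance rearranged: |∂P/∂n| = f ρ V_g
|∂P/∂n| = 1.39×10⁻⁴ × 0.831 × 26.0 = 3.01×10⁻³ Pa/m
Isobar spacing: Δn = ΔP/|∂P/∂n| = 400 Pa / 3.01×10⁻³ Pa/m = 132780 m ≈ 133 km

133 km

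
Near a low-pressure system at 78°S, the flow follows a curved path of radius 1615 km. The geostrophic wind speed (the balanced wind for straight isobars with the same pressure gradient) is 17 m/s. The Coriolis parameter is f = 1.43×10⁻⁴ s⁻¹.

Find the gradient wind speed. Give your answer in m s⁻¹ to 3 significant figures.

15.9 m s⁻¹

Around a low, centrifugal force acts outward with Coriolis, so pressure-gradient force balances both:
(1/ρ)|∂P/∂n| = fV + V²/R  →  V² + fR·V − fR·V_g = 0
With fR = 1.43×10⁻⁴ × 1615×10³ m = 231 m/s:
V = [−fR + √((fR)² + 4 fR V_g)]/2 = [−231 + √(231² + 4×231×17)]/2 = 15.9 m/s
Subgeostrophic (V < V_g = 17 m/s), as expected around a low.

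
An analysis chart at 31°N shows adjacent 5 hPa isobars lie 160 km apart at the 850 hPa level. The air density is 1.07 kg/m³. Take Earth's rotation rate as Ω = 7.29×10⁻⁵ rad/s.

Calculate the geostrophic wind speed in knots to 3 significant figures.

Coriolis parameter at 31°N:
f = 2Ω sin φ = 2 × 7.29×10⁻⁵ × sin 31° = 7.51×10⁻⁵ s⁻¹
Pressure gradient: |∂P/∂n| = 500 Pa / 160000 m = 3.12×10⁻³ Pa/m
Geostrophic balance (pressure-gradient force = Coriolis force):
V_g = (1/(fρ)) |∂P/∂n| = 3.12×10⁻³ / (7.51×10⁻⁵ × 1.07) = 38.9 m/s
Converting: 38.9 m/s × 1.944 = 75.6 knots

75.6 knots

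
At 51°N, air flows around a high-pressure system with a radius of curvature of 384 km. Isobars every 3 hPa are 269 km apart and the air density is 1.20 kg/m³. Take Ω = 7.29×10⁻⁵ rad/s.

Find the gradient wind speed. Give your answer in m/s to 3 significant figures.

Coriolis parameter at 51°N:
f = 2Ω sin φ = 2 × 7.29×10⁻⁵ × sin 51° = 1.13×10⁻⁴ s⁻¹
Pressure gradient: |∂P/∂n| = 300 Pa / 269000 m = 1.12×10⁻³ Pa/m
Geostrophic speed: V_g = |∂P/∂n|/(fρ) = 1.12×10⁻³/(1.13×10⁻⁴ × 1.20) = 8.20 m/s
Around a high, pressure-gradient force acts outward with centrifugal, so Coriolis balances both:
fV = (1/ρ)|∂P/∂n| + V²/R  →  V² − fR·V + fR·V_g = 0
With fR = 1.13×10⁻⁴ × 384×10³ m = 43.5 m/s:
V = [fR − √((fR)² − 4 fR V_g)]/2 = [43.5 − √(43.5² − 4×43.5×8.2)]/2 = 11 m/s
Supergeostrophic (V > V_g = 8.2 m/s), as expected around a high.

11.0 m/s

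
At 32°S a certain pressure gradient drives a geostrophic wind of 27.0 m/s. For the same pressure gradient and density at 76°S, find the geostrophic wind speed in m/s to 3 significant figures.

With the same pressure gradient and density, V_g ∝ 1/f ∝ 1/sin φ.
V₂ = V₁ · sin φ₁ / sin φ₂ = 27.0 × sin 32° / sin 76°
V₂ = 27.0 × 0.5299/0.9703 = 14.7 m/s

14.7 m/s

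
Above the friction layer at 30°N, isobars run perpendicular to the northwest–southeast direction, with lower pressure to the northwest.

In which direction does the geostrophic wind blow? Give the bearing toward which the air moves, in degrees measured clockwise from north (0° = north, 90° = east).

045°

The pressure-gradient force points toward the northwest (bearing 315°).
Geostrophic balance: in the Northern Hemisphere the Coriolis force deflects motion to the right, so the geostrophic wind blows 90° to the right of the pressure-gradient force (low pressure on the left).
Rotating 315° by 90° clockwise gives 045° — the wind blows toward the northeast.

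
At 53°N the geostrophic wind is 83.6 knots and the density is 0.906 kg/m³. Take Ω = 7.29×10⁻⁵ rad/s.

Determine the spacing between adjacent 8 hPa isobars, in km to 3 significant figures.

176 km

Coriolis parameter at 53°N:
f = 2Ω sin φ = 2 × 7.29×10⁻⁵ × sin 53° = 1.16×10⁻⁴ s⁻¹
Wind speed in SI: 83.6 knots = 43.0 m/s
Geostrophic balance rearranged: |∂P/∂n| = f ρ V_g
|∂P/∂n| = 1.16×10⁻⁴ × 0.906 × 43.0 = 4.54×10⁻³ Pa/m
Isobar spacing: Δn = ΔP/|∂P/∂n| = 800 Pa / 4.54×10⁻³ Pa/m = 176324 m ≈ 176 km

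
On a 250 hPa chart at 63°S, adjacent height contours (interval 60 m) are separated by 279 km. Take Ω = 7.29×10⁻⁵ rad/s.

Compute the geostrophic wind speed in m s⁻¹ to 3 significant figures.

Coriolis parameter at 63°S:
f = 2Ω sin φ = 2 × 7.29×10⁻⁵ × sin 63° = 1.30×10⁻⁴ s⁻¹
Height gradient: |∂Z/∂n| = 60 m / 279000 m = 2.15×10⁻⁴
On a pressure surface, geostrophic balance gives V_g = (g/f)|∂Z/∂n|:
V_g = 9.81 × 2.15×10⁻⁴ / 1.30×10⁻⁴ = 16.2 m/s

16.2 m s⁻¹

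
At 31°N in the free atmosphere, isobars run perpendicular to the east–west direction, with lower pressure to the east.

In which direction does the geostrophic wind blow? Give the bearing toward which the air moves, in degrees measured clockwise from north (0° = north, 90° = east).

The pressure-gradient force points toward the east (bearing 090°).
Geostrophic balance: in the Northern Hemisphere the Coriolis force deflects motion to the right, so the geostrophic wind blows 90° to the right of the pressure-gradient force (low pressure on the left).
Rotating 090° by 90° clockwise gives 180° — the wind blows toward the south.

180°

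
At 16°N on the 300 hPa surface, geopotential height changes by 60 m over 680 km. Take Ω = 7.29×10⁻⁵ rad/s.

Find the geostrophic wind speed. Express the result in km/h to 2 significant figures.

Coriolis parameter at 16°N:
f = 2Ω sin φ = 2 × 7.29×10⁻⁵ × sin 16° = 4.02×10⁻⁵ s⁻¹
Height gradient: |∂Z/∂n| = 60 m / 680000 m = 8.82×10⁻⁵
On a pressure surface, geostrophic balance gives V_g = (g/f)|∂Z/∂n|:
V_g = 9.81 × 8.82×10⁻⁵ / 4.02×10⁻⁵ = 21.5 m/s
Converting: 21.5 m/s × 3.6 = 78 km/h

78 km/h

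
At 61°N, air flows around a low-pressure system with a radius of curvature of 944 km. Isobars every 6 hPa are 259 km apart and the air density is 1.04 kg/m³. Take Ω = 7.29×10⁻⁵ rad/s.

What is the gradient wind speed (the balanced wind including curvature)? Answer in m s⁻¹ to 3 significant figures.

Coriolis parameter at 61°N:
f = 2Ω sin φ = 2 × 7.29×10⁻⁵ × sin 61° = 1.28×10⁻⁴ s⁻¹
Pressure gradient: |∂P/∂n| = 600 Pa / 259000 m = 2.32×10⁻³ Pa/m
Geostrophic speed: V_g = |∂P/∂n|/(fρ) = 2.32×10⁻³/(1.28×10⁻⁴ × 1.04) = 17.5 m/s
Around a low, centrifugal force acts outward with Coriolis, so pressure-gradient force balances both:
(1/ρ)|∂P/∂n| = fV + V²/R  →  V² + fR·V − fR·V_g = 0
With fR = 1.28×10⁻⁴ × 944×10³ m = 120 m/s:
V = [−fR + √((fR)² + 4 fR V_g)]/2 = [−120 + √(120² + 4×120×17.5)]/2 = 15.5 m/s
Subgeostrophic (V < V_g = 17.5 m/s), as expected around a low.

15.5 m s⁻¹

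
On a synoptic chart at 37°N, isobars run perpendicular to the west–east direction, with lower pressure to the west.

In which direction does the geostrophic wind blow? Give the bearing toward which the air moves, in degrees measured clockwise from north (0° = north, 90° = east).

000°

The pressure-gradient force points toward the west (bearing 270°).
Geostrophic balance: in the Northern Hemisphere the Coriolis force deflects motion to the right, so the geostrophic wind blows 90° to the right of the pressure-gradient force (low pressure on the left).
Rotating 270° by 90° clockwise gives 000° — the wind blows toward the north.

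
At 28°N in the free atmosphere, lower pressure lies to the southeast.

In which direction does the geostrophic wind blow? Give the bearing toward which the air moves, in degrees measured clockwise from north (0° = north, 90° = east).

225°

The pressure-gradient force points toward the southeast (bearing 135°).
Geostrophic balance: in the Northern Hemisphere the Coriolis force deflects motion to the right, so the geostrophic wind blows 90° to the right of the pressure-gradient force (low pressure on the left).
Rotating 135° by 90° clockwise gives 225° — the wind blows toward the southwest.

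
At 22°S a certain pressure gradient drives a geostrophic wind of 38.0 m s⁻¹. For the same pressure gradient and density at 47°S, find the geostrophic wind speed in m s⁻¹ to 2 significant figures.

With the same pressure gradient and density, V_g ∝ 1/f ∝ 1/sin φ.
V₂ = V₁ · sin φ₁ / sin φ₂ = 38.0 × sin 22° / sin 47°
V₂ = 38.0 × 0.3746/0.7314 = 19 m s⁻¹

19 m s⁻¹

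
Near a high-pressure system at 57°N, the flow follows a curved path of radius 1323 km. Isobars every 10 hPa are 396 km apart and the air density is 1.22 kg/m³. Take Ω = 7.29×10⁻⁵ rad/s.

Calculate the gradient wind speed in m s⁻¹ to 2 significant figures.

Coriolis parameter at 57°N:
f = 2Ω sin φ = 2 × 7.29×10⁻⁵ × sin 57° = 1.22×10⁻⁴ s⁻¹
Pressure gradient: |∂P/∂n| = 1000 Pa / 396000 m = 2.53×10⁻³ Pa/m
Geostrophic speed: V_g = |∂P/∂n|/(fρ) = 2.53×10⁻³/(1.22×10⁻⁴ × 1.22) = 16.9 m/s
Around a high, pressure-gradient force acts outward with centrifugal, so Coriolis balances both:
fV = (1/ρ)|∂P/∂n| + V²/R  →  V² − fR·V + fR·V_g = 0
With fR = 1.22×10⁻⁴ × 1323×10³ m = 162 m/s:
V = [fR − √((fR)² − 4 fR V_g)]/2 = [162 − √(162² − 4×162×16.9)]/2 = 19.2 m/s
Supergeostrophic (V > V_g = 16.9 m/s), as expected around a high.

19 m s⁻¹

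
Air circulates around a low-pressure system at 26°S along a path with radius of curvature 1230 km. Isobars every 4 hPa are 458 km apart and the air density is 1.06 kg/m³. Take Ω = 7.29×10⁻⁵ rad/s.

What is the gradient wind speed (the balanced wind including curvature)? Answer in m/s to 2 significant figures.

11 m/s

Coriolis parameter at 26°S:
f = 2Ω sin φ = 2 × 7.29×10⁻⁵ × sin 26° = 6.39×10⁻⁵ s⁻¹
Pressure gradient: |∂P/∂n| = 400 Pa / 458000 m = 8.73×10⁻⁴ Pa/m
Geostrophic speed: V_g = |∂P/∂n|/(fρ) = 8.73×10⁻⁴/(6.39×10⁻⁵ × 1.06) = 12.9 m/s
Around a low, centrifugal force acts outward with Coriolis, so pressure-gradient force balances both:
(1/ρ)|∂P/∂n| = fV + V²/R  →  V² + fR·V − fR·V_g = 0
With fR = 6.39×10⁻⁵ × 1230×10³ m = 78.6 m/s:
V = [−fR + √((fR)² + 4 fR V_g)]/2 = [−78.6 + √(78.6² + 4×78.6×12.9)]/2 = 11.3 m/s
Subgeostrophic (V < V_g = 12.9 m/s), as expected around a low.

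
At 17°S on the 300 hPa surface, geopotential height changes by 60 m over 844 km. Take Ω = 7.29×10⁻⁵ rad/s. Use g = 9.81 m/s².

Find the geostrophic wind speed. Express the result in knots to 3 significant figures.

Coriolis parameter at 17°S:
f = 2Ω sin φ = 2 × 7.29×10⁻⁵ × sin 17° = 4.26×10⁻⁵ s⁻¹
Height gradient: |∂Z/∂n| = 60 m / 844000 m = 7.11×10⁻⁵
On a pressure surface, geostrophic balance gives V_g = (g/f)|∂Z/∂n|:
V_g = 9.81 × 7.11×10⁻⁵ / 4.26×10⁻⁵ = 16.4 m/s
Converting: 16.4 m/s × 1.944 = 31.8 knots

31.8 knots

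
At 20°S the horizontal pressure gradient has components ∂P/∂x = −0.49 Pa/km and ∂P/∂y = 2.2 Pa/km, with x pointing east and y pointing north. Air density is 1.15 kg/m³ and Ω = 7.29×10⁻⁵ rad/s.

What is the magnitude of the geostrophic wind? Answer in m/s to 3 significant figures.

39.3 m/s

Coriolis parameter at 20°S:
f = 2Ω sin φ = 2 × 7.29×10⁻⁵ × sin 20° = 4.99×10⁻⁵ s⁻¹
In the Southern Hemisphere f is negative: f = −4.99×10⁻⁵ s⁻¹.
Component geostrophic relations (x east, y north):
u_g = −(1/(fρ)) ∂P/∂y,  v_g = (1/(fρ)) ∂P/∂x
u_g = −(2.2×10⁻³)/(−4.99×10⁻⁵ × 1.15) = 38.4 m/s;  v_g = (−0.49×10⁻³)/(−4.99×10⁻⁵ × 1.15) = 8.54 m/s
|V_g| = √(u_g² + v_g²) = 39.3 m/s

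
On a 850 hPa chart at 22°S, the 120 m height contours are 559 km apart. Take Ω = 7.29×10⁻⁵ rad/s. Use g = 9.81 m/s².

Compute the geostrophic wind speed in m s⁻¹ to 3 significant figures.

Coriolis parameter at 22°S:
f = 2Ω sin φ = 2 × 7.29×10⁻⁵ × sin 22° = 5.46×10⁻⁵ s⁻¹
Height gradient: |∂Z/∂n| = 120 m / 559000 m = 2.15×10⁻⁴
On a pressure surface, geostrophic balance gives V_g = (g/f)|∂Z/∂n|:
V_g = 9.81 × 2.15×10⁻⁴ / 5.46×10⁻⁵ = 38.6 m/s

38.6 m s⁻¹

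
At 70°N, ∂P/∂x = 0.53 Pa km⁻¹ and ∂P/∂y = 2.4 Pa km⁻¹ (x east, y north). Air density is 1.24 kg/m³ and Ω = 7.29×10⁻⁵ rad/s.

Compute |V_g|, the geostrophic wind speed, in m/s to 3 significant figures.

Coriolis parameter at 70°N:
f = 2Ω sin φ = 2 × 7.29×10⁻⁵ × sin 70° = 1.37×10⁻⁴ s⁻¹
Component geostrophic relations (x east, y north):
u_g = −(1/(fρ)) ∂P/∂y,  v_g = (1/(fρ)) ∂P/∂x
u_g = −(2.4×10⁻³)/(1.37×10⁻⁴ × 1.24) = −14.1 m/s;  v_g = (0.53×10⁻³)/(1.37×10⁻⁴ × 1.24) = 3.12 m/s
|V_g| = √(u_g² + v_g²) = 14.5 m/s

14.5 m/s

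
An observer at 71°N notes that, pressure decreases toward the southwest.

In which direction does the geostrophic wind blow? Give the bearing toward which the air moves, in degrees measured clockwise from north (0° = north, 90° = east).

315°

The pressure-gradient force points toward the southwest (bearing 225°).
Geostrophic balance: in the Northern Hemisphere the Coriolis force deflects motion to the right, so the geostrophic wind blows 90° to the right of the pressure-gradient force (low pressure on the left).
Rotating 225° by 90° clockwise gives 315° — the wind blows toward the northwest.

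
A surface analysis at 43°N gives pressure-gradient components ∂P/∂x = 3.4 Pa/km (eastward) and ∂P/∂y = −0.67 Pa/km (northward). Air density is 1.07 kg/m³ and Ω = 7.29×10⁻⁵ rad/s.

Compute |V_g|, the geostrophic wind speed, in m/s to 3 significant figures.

32.6 m/s

Coriolis parameter at 43°N:
f = 2Ω sin φ = 2 × 7.29×10⁻⁵ × sin 43° = 9.94×10⁻⁵ s⁻¹
Component geostrophic relations (x east, y north):
u_g = −(1/(fρ)) ∂P/∂y,  v_g = (1/(fρ)) ∂P/∂x
u_g = −(−0.67×10⁻³)/(9.94×10⁻⁵ × 1.07) = 6.30 m/s;  v_g = (3.4×10⁻³)/(9.94×10⁻⁵ × 1.07) = 32.0 m/s
|V_g| = √(u_g² + v_g²) = 32.6 m/s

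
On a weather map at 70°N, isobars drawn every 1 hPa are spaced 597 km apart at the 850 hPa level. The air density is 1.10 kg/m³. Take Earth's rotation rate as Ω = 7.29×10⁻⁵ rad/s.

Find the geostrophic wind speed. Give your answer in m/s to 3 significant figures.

Coriolis parameter at 70°N:
f = 2Ω sin φ = 2 × 7.29×10⁻⁵ × sin 70° = 1.37×10⁻⁴ s⁻¹
Pressure gradient: |∂P/∂n| = 100 Pa / 597000 m = 1.68×10⁻⁴ Pa/m
Geostrophic balance (pressure-gradient force = Coriolis force):
V_g = (1/(fρ)) |∂P/∂n| = 1.68×10⁻⁴ / (1.37×10⁻⁴ × 1.10) = 1.11 m/s

1.11 m/s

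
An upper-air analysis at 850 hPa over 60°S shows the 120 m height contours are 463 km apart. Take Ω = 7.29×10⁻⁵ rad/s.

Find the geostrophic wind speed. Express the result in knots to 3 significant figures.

Coriolis parameter at 60°S:
f = 2Ω sin φ = 2 × 7.29×10⁻⁵ × sin 60° = 1.26×10⁻⁴ s⁻¹
Height gradient: |∂Z/∂n| = 120 m / 463000 m = 2.59×10⁻⁴
On a pressure surface, geostrophic balance gives V_g = (g/f)|∂Z/∂n|:
V_g = 9.81 × 2.59×10⁻⁴ / 1.26×10⁻⁴ = 20.1 m/s
Converting: 20.1 m/s × 1.944 = 39.1 knots

39.1 knots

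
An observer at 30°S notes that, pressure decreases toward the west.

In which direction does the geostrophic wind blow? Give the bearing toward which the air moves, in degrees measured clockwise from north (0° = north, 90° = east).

The pressure-gradient force points toward the west (bearing 270°).
Geostrophic balance: in the Southern Hemisphere the Coriolis force deflects motion to the left, so the geostrophic wind blows 90° to the left of the pressure-gradient force (low pressure on the right).
Rotating 270° by 90° counterclockwise gives 180° — the wind blows toward the south.

180°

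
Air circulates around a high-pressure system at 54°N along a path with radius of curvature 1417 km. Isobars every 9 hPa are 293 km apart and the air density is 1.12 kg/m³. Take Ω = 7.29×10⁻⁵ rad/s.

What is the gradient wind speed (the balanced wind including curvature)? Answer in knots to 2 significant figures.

54 knots

Coriolis parameter at 54°N:
f = 2Ω sin φ = 2 × 7.29×10⁻⁵ × sin 54° = 1.18×10⁻⁴ s⁻¹
Pressure gradient: |∂P/∂n| = 900 Pa / 293000 m = 3.07×10⁻³ Pa/m
Geostrophic speed: V_g = |∂P/∂n|/(fρ) = 3.07×10⁻³/(1.18×10⁻⁴ × 1.12) = 23.3 m/s
Around a high, pressure-gradient force acts outward with centrifugal, so Coriolis balances both:
fV = (1/ρ)|∂P/∂n| + V²/R  →  V² − fR·V + fR·V_g = 0
With fR = 1.18×10⁻⁴ × 1417×10³ m = 167 m/s:
V = [fR − √((fR)² − 4 fR V_g)]/2 = [167 − √(167² − 4×167×23.3)]/2 = 27.9 m/s
Supergeostrophic (V > V_g = 23.3 m/s), as expected around a high.
Converting: 27.9 m/s × 1.944 = 54 knots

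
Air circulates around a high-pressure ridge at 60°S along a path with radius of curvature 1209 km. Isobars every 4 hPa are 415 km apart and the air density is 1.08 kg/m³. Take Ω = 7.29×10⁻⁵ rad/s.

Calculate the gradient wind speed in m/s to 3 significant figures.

Coriolis parameter at 60°S:
f = 2Ω sin φ = 2 × 7.29×10⁻⁵ × sin 60° = 1.26×10⁻⁴ s⁻¹
Pressure gradient: |∂P/∂n| = 400 Pa / 415000 m = 9.64×10⁻⁴ Pa/m
Geostrophic speed: V_g = |∂P/∂n|/(fρ) = 9.64×10⁻⁴/(1.26×10⁻⁴ × 1.08) = 7.07 m/s
Around a high, pressure-gradient force acts outward with centrifugal, so Coriolis balances both:
fV = (1/ρ)|∂P/∂n| + V²/R  →  V² − fR·V + fR·V_g = 0
With fR = 1.26×10⁻⁴ × 1209×10³ m = 153 m/s:
V = [fR − √((fR)² − 4 fR V_g)]/2 = [153 − √(153² − 4×153×7.07)]/2 = 7.43 m/s
Supergeostrophic (V > V_g = 7.07 m/s), as expected around a high.

7.43 m/s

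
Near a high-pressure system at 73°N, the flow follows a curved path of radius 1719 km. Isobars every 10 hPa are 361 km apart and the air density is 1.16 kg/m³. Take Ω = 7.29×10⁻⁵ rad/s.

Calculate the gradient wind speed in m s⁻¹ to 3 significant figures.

18.6 m s⁻¹

Coriolis parameter at 73°N:
f = 2Ω sin φ = 2 × 7.29×10⁻⁵ × sin 73° = 1.39×10⁻⁴ s⁻¹
Pressure gradient: |∂P/∂n| = 1000 Pa / 361000 m = 2.77×10⁻³ Pa/m
Geostrophic speed: V_g = |∂P/∂n|/(fρ) = 2.77×10⁻³/(1.39×10⁻⁴ × 1.16) = 17.1 m/s
Around a high, pressure-gradient force acts outward with centrifugal, so Coriolis balances both:
fV = (1/ρ)|∂P/∂n| + V²/R  →  V² − fR·V + fR·V_g = 0
With fR = 1.39×10⁻⁴ × 1719×10³ m = 240 m/s:
V = [fR − √((fR)² − 4 fR V_g)]/2 = [240 − √(240² − 4×240×17.1)]/2 = 18.6 m/s
Supergeostrophic (V > V_g = 17.1 m/s), as expected around a high.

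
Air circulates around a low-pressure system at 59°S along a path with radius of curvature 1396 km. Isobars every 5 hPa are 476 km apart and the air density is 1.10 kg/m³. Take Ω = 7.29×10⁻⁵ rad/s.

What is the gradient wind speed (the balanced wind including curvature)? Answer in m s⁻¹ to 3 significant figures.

Coriolis parameter at 59°S:
f = 2Ω sin φ = 2 × 7.29×10⁻⁵ × sin 59° = 1.25×10⁻⁴ s⁻¹
Pressure gradient: |∂P/∂n| = 500 Pa / 476000 m = 1.05×10⁻³ Pa/m
Geostrophic speed: V_g = |∂P/∂n|/(fρ) = 1.05×10⁻³/(1.25×10⁻⁴ × 1.10) = 7.64 m/s
Around a low, centrifugal force acts outward with Coriolis, so pressure-gradient force balances both:
(1/ρ)|∂P/∂n| = fV + V²/R  →  V² + fR·V − fR·V_g = 0
With fR = 1.25×10⁻⁴ × 1396×10³ m = 174 m/s:
V = [−fR + √((fR)² + 4 fR V_g)]/2 = [−174 + √(174² + 4×174×7.64)]/2 = 7.33 m/s
Subgeostrophic (V < V_g = 7.64 m/s), as expected around a low.

7.33 m s⁻¹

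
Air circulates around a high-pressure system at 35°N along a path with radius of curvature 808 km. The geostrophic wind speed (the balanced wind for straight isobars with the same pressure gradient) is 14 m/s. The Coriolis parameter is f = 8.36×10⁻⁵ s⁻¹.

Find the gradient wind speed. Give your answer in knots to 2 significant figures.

Around a high, pressure-gradient force acts outward with centrifugal, so Coriolis balances both:
fV = (1/ρ)|∂P/∂n| + V²/R  →  V² − fR·V + fR·V_g = 0
With fR = 8.36×10⁻⁵ × 808×10³ m = 67.5 m/s:
V = [fR − √((fR)² − 4 fR V_g)]/2 = [67.5 − √(67.5² − 4×67.5×14)]/2 = 19.8 m/s
Supergeostrophic (V > V_g = 14 m/s), as expected around a high.
Converting: 19.8 m/s × 1.944 = 39 knots

39 knots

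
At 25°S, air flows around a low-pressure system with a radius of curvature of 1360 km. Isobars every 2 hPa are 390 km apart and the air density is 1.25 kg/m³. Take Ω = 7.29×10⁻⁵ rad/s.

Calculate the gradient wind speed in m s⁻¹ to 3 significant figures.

Coriolis parameter at 25°S:
f = 2Ω sin φ = 2 × 7.29×10⁻⁵ × sin 25° = 6.16×10⁻⁵ s⁻¹
Pressure gradient: |∂P/∂n| = 200 Pa / 390000 m = 5.13×10⁻⁴ Pa/m
Geostrophic speed: V_g = |∂P/∂n|/(fρ) = 5.13×10⁻⁴/(6.16×10⁻⁵ × 1.25) = 6.66 m/s
Around a low, centrifugal force acts outward with Coriolis, so pressure-gradient force balances both:
(1/ρ)|∂P/∂n| = fV + V²/R  →  V² + fR·V − fR·V_g = 0
With fR = 6.16×10⁻⁵ × 1360×10³ m = 83.8 m/s:
V = [−fR + √((fR)² + 4 fR V_g)]/2 = [−83.8 + √(83.8² + 4×83.8×6.66)]/2 = 6.2 m/s
Subgeostrophic (V < V_g = 6.66 m/s), as expected around a low.

6.20 m s⁻¹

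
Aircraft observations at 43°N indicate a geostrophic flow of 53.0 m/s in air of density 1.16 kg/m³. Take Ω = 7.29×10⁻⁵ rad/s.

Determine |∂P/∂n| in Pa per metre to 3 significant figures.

6.11×10⁻³ Pa/m

Coriolis parameter at 43°N:
f = 2Ω sin φ = 2 × 7.29×10⁻⁵ × sin 43° = 9.94×10⁻⁵ s⁻¹
Geostrophic balance rearranged: |∂P/∂n| = f ρ V_g
|∂P/∂n| = 9.94×10⁻⁵ × 1.16 × 53.0 = 6.11×10⁻³ Pa/m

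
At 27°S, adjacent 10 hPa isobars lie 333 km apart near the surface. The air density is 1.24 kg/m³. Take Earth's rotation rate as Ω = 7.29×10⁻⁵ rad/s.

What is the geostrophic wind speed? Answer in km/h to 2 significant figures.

Coriolis parameter at 27°S:
f = 2Ω sin φ = 2 × 7.29×10⁻⁵ × sin 27° = 6.62×10⁻⁵ s⁻¹
Pressure gradient: |∂P/∂n| = 1000 Pa / 333000 m = 3.00×10⁻³ Pa/m
Geostrophic balance (pressure-gradient force = Coriolis force):
V_g = (1/(fρ)) |∂P/∂n| = 3.00×10⁻³ / (6.62×10⁻⁵ × 1.24) = 36.6 m/s
Converting: 36.6 m/s × 3.6 = 130 km/h

130 km/h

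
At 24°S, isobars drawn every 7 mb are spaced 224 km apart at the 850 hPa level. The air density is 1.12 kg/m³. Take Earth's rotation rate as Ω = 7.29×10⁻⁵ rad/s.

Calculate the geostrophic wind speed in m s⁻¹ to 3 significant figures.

47.1 m s⁻¹

Coriolis parameter at 24°S:
f = 2Ω sin φ = 2 × 7.29×10⁻⁵ × sin 24° = 5.93×10⁻⁵ s⁻¹
Pressure gradient: |∂P/∂n| = 700 Pa / 224000 m = 3.12×10⁻³ Pa/m
Geostrophic balance (pressure-gradient force = Coriolis force):
V_g = (1/(fρ)) |∂P/∂n| = 3.12×10⁻³ / (5.93×10⁻⁵ × 1.12) = 47.1 m/s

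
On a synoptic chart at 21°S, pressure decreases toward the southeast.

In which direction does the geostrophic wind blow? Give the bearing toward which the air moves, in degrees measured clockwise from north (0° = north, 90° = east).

045°

The pressure-gradient force points toward the southeast (bearing 135°).
Geostrophic balance: in the Southern Hemisphere the Coriolis force deflects motion to the left, so the geostrophic wind blows 90° to the left of the pressure-gradient force (low pressure on the right).
Rotating 135° by 90° counterclockwise gives 045° — the wind blows toward the northeast.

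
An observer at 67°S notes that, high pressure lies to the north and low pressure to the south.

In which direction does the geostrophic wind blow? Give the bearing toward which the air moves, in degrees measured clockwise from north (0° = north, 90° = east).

The pressure-gradient force points toward the south (bearing 180°).
Geostrophic balance: in the Southern Hemisphere the Coriolis force deflects motion to the left, so the geostrophic wind blows 90° to the left of the pressure-gradient force (low pressure on the right).
Rotating 180° by 90° counterclockwise gives 090° — the wind blows toward the east.

090°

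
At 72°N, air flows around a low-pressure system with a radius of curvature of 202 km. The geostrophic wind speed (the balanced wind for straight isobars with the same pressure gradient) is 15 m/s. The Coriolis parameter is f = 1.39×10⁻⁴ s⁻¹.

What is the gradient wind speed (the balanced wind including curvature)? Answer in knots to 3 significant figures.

Around a low, centrifugal force acts outward with Coriolis, so pressure-gradient force balances both:
(1/ρ)|∂P/∂n| = fV + V²/R  →  V² + fR·V − fR·V_g = 0
With fR = 1.39×10⁻⁴ × 202×10³ m = 28.1 m/s:
V = [−fR + √((fR)² + 4 fR V_g)]/2 = [−28.1 + √(28.1² + 4×28.1×15)]/2 = 10.8 m/s
Subgeostrophic (V < V_g = 15 m/s), as expected around a low.
Converting: 10.8 m/s × 1.944 = 21.0 knots

21.0 knots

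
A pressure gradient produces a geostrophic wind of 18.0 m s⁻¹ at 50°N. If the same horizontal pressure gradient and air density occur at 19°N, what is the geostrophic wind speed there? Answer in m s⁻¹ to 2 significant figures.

42 m s⁻¹

With the same pressure gradient and density, V_g ∝ 1/f ∝ 1/sin φ.
V₂ = V₁ · sin φ₁ / sin φ₂ = 18.0 × sin 50° / sin 19°
V₂ = 18.0 × 0.7660/0.3256 = 42 m s⁻¹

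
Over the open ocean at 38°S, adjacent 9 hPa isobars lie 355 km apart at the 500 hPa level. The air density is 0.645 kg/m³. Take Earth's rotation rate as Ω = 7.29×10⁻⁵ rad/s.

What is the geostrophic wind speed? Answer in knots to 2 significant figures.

Coriolis parameter at 38°S:
f = 2Ω sin φ = 2 × 7.29×10⁻⁵ × sin 38° = 8.98×10⁻⁵ s⁻¹
Pressure gradient: |∂P/∂n| = 900 Pa / 355000 m = 2.54×10⁻³ Pa/m
Geostrophic balance (pressure-gradient force = Coriolis force):
V_g = (1/(fρ)) |∂P/∂n| = 2.54×10⁻³ / (8.98×10⁻⁵ × 0.645) = 43.8 m/s
Converting: 43.8 m/s × 1.944 = 85 knots

85 knots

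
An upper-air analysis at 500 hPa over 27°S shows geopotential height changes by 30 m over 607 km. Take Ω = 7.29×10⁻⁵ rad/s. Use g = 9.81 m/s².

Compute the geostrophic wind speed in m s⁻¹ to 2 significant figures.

7.3 m s⁻¹

Coriolis parameter at 27°S:
f = 2Ω sin φ = 2 × 7.29×10⁻⁵ × sin 27° = 6.62×10⁻⁵ s⁻¹
Height gradient: |∂Z/∂n| = 30 m / 607000 m = 4.94×10⁻⁵
On a pressure surface, geostrophic balance gives V_g = (g/f)|∂Z/∂n|:
V_g = 9.81 × 4.94×10⁻⁵ / 6.62×10⁻⁵ = 7.32 m/s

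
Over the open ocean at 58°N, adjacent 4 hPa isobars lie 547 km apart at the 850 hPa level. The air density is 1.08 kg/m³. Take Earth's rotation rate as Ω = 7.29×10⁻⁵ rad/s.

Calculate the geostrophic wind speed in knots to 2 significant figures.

11 knots

Coriolis parameter at 58°N:
f = 2Ω sin φ = 2 × 7.29×10⁻⁵ × sin 58° = 1.24×10⁻⁴ s⁻¹
Pressure gradient: |∂P/∂n| = 400 Pa / 547000 m = 7.31×10⁻⁴ Pa/m
Geostrophic balance (pressure-gradient force = Coriolis force):
V_g = (1/(fρ)) |∂P/∂n| = 7.31×10⁻⁴ / (1.24×10⁻⁴ × 1.08) = 5.48 m/s
Converting: 5.48 m/s × 1.944 = 11 knots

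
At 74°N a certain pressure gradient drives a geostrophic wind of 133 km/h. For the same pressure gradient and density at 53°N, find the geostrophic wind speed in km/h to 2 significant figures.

With the same pressure gradient and density, V_g ∝ 1/f ∝ 1/sin φ.
V₂ = V₁ · sin φ₁ / sin φ₂ = 133 × sin 74° / sin 53°
V₂ = 133 × 0.9613/0.7986 = 160 km/h

160 km/h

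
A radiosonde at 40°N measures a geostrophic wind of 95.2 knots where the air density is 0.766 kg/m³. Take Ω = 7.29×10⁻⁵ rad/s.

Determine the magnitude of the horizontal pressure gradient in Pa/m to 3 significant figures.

Coriolis parameter at 40°N:
f = 2Ω sin φ = 2 × 7.29×10⁻⁵ × sin 40° = 9.37×10⁻⁵ s⁻¹
Wind speed in SI: 95.2 knots = 49.0 m/s
Geostrophic balance rearranged: |∂P/∂n| = f ρ V_g
|∂P/∂n| = 9.37×10⁻⁵ × 0.766 × 49.0 = 3.52×10⁻³ Pa/m

3.52×10⁻³ Pa/m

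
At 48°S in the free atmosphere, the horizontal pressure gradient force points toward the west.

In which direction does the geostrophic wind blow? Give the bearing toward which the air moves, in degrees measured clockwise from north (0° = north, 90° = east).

The pressure-gradient force points toward the west (bearing 270°).
Geostrophic balance: in the Southern Hemisphere the Coriolis force deflects motion to the left, so the geostrophic wind blows 90° to the left of the pressure-gradient force (low pressure on the right).
Rotating 270° by 90° counterclockwise gives 180° — the wind blows toward the south.

180°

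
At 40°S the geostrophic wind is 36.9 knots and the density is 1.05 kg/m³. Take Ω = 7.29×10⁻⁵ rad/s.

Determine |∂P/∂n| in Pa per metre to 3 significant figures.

1.87×10⁻³ Pa/m

Coriolis parameter at 40°S:
f = 2Ω sin φ = 2 × 7.29×10⁻⁵ × sin 40° = 9.37×10⁻⁵ s⁻¹
Wind speed in SI: 36.9 knots = 19.0 m/s
Geostrophic balance rearranged: |∂P/∂n| = f ρ V_g
|∂P/∂n| = 9.37×10⁻⁵ × 1.05 × 19.0 = 1.87×10⁻³ Pa/m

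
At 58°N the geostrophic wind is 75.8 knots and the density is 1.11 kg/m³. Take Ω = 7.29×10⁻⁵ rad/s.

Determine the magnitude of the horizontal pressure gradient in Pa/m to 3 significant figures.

Coriolis parameter at 58°N:
f = 2Ω sin φ = 2 × 7.29×10⁻⁵ × sin 58° = 1.24×10⁻⁴ s⁻¹
Wind speed in SI: 75.8 knots = 39.0 m/s
Geostrophic balance rearranged: |∂P/∂n| = f ρ V_g
|∂P/∂n| = 1.24×10⁻⁴ × 1.11 × 39.0 = 5.35×10⁻³ Pa/m

5.35×10⁻³ Pa/m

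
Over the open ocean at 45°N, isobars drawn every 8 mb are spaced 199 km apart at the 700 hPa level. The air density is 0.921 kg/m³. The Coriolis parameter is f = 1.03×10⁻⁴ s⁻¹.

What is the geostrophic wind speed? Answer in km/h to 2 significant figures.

150 km/h

Pressure gradient: |∂P/∂n| = 800 Pa / 199000 m = 4.02×10⁻³ Pa/m
Geostrophic balance (pressure-gradient force = Coriolis force):
V_g = (1/(fρ)) |∂P/∂n| = 4.02×10⁻³ / (1.03×10⁻⁴ × 0.921) = 42.4 m/s
Converting: 42.4 m/s × 3.6 = 150 km/h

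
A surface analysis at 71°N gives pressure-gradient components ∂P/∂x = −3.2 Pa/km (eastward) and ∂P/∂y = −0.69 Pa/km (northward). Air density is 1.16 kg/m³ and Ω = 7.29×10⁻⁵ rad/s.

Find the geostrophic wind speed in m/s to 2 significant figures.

20 m/s

Coriolis parameter at 71°N:
f = 2Ω sin φ = 2 × 7.29×10⁻⁵ × sin 71° = 1.38×10⁻⁴ s⁻¹
Component geostrophic relations (x east, y north):
u_g = −(1/(fρ)) ∂P/∂y,  v_g = (1/(fρ)) ∂P/∂x
u_g = −(−0.69×10⁻³)/(1.38×10⁻⁴ × 1.16) = 4.31 m/s;  v_g = (−3.2×10⁻³)/(1.38×10⁻⁴ × 1.16) = −20.0 m/s
|V_g| = √(u_g² + v_g²) = 20.5 m/s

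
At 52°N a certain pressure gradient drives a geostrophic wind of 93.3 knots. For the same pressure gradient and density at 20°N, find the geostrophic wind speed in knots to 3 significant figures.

With the same pressure gradient and density, V_g ∝ 1/f ∝ 1/sin φ.
V₂ = V₁ · sin φ₁ / sin φ₂ = 93.3 × sin 52° / sin 20°
V₂ = 93.3 × 0.7880/0.3420 = 215 knots

215 knots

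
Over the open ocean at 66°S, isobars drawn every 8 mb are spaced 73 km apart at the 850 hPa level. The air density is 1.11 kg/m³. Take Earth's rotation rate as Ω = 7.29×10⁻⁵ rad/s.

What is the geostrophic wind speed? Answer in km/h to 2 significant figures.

Coriolis parameter at 66°S:
f = 2Ω sin φ = 2 × 7.29×10⁻⁵ × sin 66° = 1.33×10⁻⁴ s⁻¹
Pressure gradient: |∂P/∂n| = 800 Pa / 73000 m = 1.10×10⁻² Pa/m
Geostrophic balance (pressure-gradient force = Coriolis force):
V_g = (1/(fρ)) |∂P/∂n| = 1.10×10⁻² / (1.33×10⁻⁴ × 1.11) = 74.1 m/s
Converting: 74.1 m/s × 3.6 = 270 km/h

270 km/h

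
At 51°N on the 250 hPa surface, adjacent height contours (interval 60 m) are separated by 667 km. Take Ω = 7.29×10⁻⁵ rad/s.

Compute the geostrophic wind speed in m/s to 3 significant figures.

7.79 m/s

Coriolis parameter at 51°N:
f = 2Ω sin φ = 2 × 7.29×10⁻⁵ × sin 51° = 1.13×10⁻⁴ s⁻¹
Height gradient: |∂Z/∂n| = 60 m / 667000 m = 9.00×10⁻⁵
On a pressure surface, geostrophic balance gives V_g = (g/f)|∂Z/∂n|:
V_g = 9.81 × 9.00×10⁻⁵ / 1.13×10⁻⁴ = 7.79 m/s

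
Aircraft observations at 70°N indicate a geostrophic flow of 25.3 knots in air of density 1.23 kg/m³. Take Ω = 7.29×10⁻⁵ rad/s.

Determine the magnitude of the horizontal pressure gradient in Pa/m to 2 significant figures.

Coriolis parameter at 70°N:
f = 2Ω sin φ = 2 × 7.29×10⁻⁵ × sin 70° = 1.37×10⁻⁴ s⁻¹
Wind speed in SI: 25.3 knots = 13.0 m/s
Geostrophic balance rearranged: |∂P/∂n| = f ρ V_g
|∂P/∂n| = 1.37×10⁻⁴ × 1.23 × 13.0 = 2.19×10⁻³ Pa/m

2.2×10⁻³ Pa/m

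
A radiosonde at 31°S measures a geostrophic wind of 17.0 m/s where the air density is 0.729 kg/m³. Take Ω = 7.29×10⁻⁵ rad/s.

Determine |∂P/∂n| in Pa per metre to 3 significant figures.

9.31×10⁻⁴ Pa/m

Coriolis parameter at 31°S:
f = 2Ω sin φ = 2 × 7.29×10⁻⁵ × sin 31° = 7.51×10⁻⁵ s⁻¹
Geostrophic balance rearranged: |∂P/∂n| = f ρ V_g
|∂P/∂n| = 7.51×10⁻⁵ × 0.729 × 17.0 = 9.31×10⁻⁴ Pa/m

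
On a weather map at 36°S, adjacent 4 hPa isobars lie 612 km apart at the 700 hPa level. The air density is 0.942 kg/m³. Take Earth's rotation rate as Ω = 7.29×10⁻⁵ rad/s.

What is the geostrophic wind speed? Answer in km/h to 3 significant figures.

29.1 km/h

Coriolis parameter at 36°S:
f = 2Ω sin φ = 2 × 7.29×10⁻⁵ × sin 36° = 8.57×10⁻⁵ s⁻¹
Pressure gradient: |∂P/∂n| = 400 Pa / 612000 m = 6.54×10⁻⁴ Pa/m
Geostrophic balance (pressure-gradient force = Coriolis force):
V_g = (1/(fρ)) |∂P/∂n| = 6.54×10⁻⁴ / (8.57×10⁻⁵ × 0.942) = 8.10 m/s
Converting: 8.10 m/s × 3.6 = 29.1 km/h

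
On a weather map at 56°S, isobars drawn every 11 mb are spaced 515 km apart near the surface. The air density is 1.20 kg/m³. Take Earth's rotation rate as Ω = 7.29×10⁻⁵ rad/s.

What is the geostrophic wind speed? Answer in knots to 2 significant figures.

29 knots

Coriolis parameter at 56°S:
f = 2Ω sin φ = 2 × 7.29×10⁻⁵ × sin 56° = 1.21×10⁻⁴ s⁻¹
Pressure gradient: |∂P/∂n| = 1100 Pa / 515000 m = 2.14×10⁻³ Pa/m
Geostrophic balance (pressure-gradient force = Coriolis force):
V_g = (1/(fρ)) |∂P/∂n| = 2.14×10⁻³ / (1.21×10⁻⁴ × 1.20) = 14.7 m/s
Converting: 14.7 m/s × 1.944 = 29 knots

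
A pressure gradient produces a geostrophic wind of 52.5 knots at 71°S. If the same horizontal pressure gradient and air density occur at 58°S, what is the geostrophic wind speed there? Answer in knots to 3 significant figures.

With the same pressure gradient and density, V_g ∝ 1/f ∝ 1/sin φ.
V₂ = V₁ · sin φ₁ / sin φ₂ = 52.5 × sin 71° / sin 58°
V₂ = 52.5 × 0.9455/0.8480 = 58.5 knots

58.5 knots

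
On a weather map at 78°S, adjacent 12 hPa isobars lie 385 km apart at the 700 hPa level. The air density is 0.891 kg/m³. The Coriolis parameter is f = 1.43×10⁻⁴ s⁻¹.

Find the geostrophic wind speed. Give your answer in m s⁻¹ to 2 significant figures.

Pressure gradient: |∂P/∂n| = 1200 Pa / 385000 m = 3.12×10⁻³ Pa/m
Geostrophic balance (pressure-gradient force = Coriolis force):
V_g = (1/(fρ)) |∂P/∂n| = 3.12×10⁻³ / (1.43×10⁻⁴ × 0.891) = 24.5 m/s

24 m s⁻¹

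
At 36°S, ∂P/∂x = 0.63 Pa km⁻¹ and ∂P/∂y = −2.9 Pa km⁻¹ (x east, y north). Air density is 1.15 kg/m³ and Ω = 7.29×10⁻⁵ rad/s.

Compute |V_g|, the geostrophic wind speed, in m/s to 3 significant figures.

30.1 m/s

Coriolis parameter at 36°S:
f = 2Ω sin φ = 2 × 7.29×10⁻⁵ × sin 36° = 8.57×10⁻⁵ s⁻¹
In the Southern Hemisphere f is negative: f = −8.57×10⁻⁵ s⁻¹.
Component geostrophic relations (x east, y north):
u_g = −(1/(fρ)) ∂P/∂y,  v_g = (1/(fρ)) ∂P/∂x
u_g = −(−2.9×10⁻³)/(−8.57×10⁻⁵ × 1.15) = −29.4 m/s;  v_g = (0.63×10⁻³)/(−8.57×10⁻⁵ × 1.15) = −6.39 m/s
|V_g| = √(u_g² + v_g²) = 30.1 m/s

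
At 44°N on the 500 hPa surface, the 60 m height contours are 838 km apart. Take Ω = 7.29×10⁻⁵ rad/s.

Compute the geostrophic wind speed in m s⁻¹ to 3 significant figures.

6.94 m s⁻¹

Coriolis parameter at 44°N:
f = 2Ω sin φ = 2 × 7.29×10⁻⁵ × sin 44° = 1.01×10⁻⁴ s⁻¹
Height gradient: |∂Z/∂n| = 60 m / 838000 m = 7.16×10⁻⁵
On a pressure surface, geostrophic balance gives V_g = (g/f)|∂Z/∂n|:
V_g = 9.81 × 7.16×10⁻⁵ / 1.01×10⁻⁴ = 6.94 m/s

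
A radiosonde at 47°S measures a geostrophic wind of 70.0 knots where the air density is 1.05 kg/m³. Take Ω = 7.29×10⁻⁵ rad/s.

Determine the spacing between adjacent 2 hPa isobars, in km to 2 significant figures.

Coriolis parameter at 47°S:
f = 2Ω sin φ = 2 × 7.29×10⁻⁵ × sin 47° = 1.07×10⁻⁴ s⁻¹
Wind speed in SI: 70.0 knots = 36.0 m/s
Geostrophic balance rearranged: |∂P/∂n| = f ρ V_g
|∂P/∂n| = 1.07×10⁻⁴ × 1.05 × 36.0 = 4.03×10⁻³ Pa/m
Isobar spacing: Δn = ΔP/|∂P/∂n| = 200 Pa / 4.03×10⁻³ Pa/m = 49604 m ≈ 50 km

50 km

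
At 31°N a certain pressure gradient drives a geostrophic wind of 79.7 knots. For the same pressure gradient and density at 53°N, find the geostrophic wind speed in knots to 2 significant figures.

51 knots

With the same pressure gradient and density, V_g ∝ 1/f ∝ 1/sin φ.
V₂ = V₁ · sin φ₁ / sin φ₂ = 79.7 × sin 31° / sin 53°
V₂ = 79.7 × 0.5150/0.7986 = 51 knots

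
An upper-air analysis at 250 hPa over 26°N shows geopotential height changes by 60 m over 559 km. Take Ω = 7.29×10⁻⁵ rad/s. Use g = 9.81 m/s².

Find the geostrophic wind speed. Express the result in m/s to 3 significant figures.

16.5 m/s

Coriolis parameter at 26°N:
f = 2Ω sin φ = 2 × 7.29×10⁻⁵ × sin 26° = 6.39×10⁻⁵ s⁻¹
Height gradient: |∂Z/∂n| = 60 m / 559000 m = 1.07×10⁻⁴
On a pressure surface, geostrophic balance gives V_g = (g/f)|∂Z/∂n|:
V_g = 9.81 × 1.07×10⁻⁴ / 6.39×10⁻⁵ = 16.5 m/s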